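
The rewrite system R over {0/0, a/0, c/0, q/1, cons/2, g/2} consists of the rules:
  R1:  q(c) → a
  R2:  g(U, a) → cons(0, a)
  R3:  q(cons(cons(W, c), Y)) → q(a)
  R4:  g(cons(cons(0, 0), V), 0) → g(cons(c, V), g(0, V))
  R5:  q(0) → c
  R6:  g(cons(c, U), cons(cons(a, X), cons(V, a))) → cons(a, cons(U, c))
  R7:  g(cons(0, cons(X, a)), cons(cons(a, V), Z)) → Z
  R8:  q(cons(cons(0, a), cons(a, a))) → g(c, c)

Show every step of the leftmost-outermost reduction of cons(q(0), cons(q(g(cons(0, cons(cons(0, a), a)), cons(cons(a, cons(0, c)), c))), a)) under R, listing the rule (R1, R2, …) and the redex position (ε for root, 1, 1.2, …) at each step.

1. cons(q(0), cons(q(g(cons(0, cons(cons(0, a), a)), cons(cons(a, cons(0, c)), c))), a))  →  cons(c, cons(q(g(cons(0, cons(cons(0, a), a)), cons(cons(a, cons(0, c)), c))), a))   [R5 at 1]
2. cons(c, cons(q(g(cons(0, cons(cons(0, a), a)), cons(cons(a, cons(0, c)), c))), a))  →  cons(c, cons(q(c), a))   [R7 at 2.1.1]
3. cons(c, cons(q(c), a))  →  cons(c, cons(a, a))   [R1 at 2.1]

cons(c, cons(a, a))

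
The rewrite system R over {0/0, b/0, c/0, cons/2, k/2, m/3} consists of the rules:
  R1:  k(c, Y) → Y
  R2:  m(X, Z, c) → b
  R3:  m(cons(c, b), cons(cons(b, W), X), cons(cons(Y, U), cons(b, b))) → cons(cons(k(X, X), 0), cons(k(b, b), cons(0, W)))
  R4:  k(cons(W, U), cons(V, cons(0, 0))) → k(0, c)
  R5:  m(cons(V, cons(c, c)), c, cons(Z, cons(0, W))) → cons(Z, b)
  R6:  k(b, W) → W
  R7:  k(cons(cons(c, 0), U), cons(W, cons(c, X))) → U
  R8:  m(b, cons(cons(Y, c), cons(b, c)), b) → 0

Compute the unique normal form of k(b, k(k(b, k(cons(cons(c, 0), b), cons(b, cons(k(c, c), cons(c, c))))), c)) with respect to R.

c

1. k(b, k(k(b, k(cons(cons(c, 0), b), cons(b, cons(k(c, c), cons(c, c))))), c))  →  k(k(b, k(cons(cons(c, 0), b), cons(b, cons(k(c, c), cons(c, c))))), c)   [R6 at ε]
2. k(k(b, k(cons(cons(c, 0), b), cons(b, cons(k(c, c), cons(c, c))))), c)  →  k(k(cons(cons(c, 0), b), cons(b, cons(k(c, c), cons(c, c)))), c)   [R6 at 1]
3. k(k(cons(cons(c, 0), b), cons(b, cons(k(c, c), cons(c, c)))), c)  →  k(k(cons(cons(c, 0), b), cons(b, cons(c, cons(c, c)))), c)   [R1 at 1.2.2.1]
4. k(k(cons(cons(c, 0), b), cons(b, cons(c, cons(c, c)))), c)  →  k(b, c)   [R7 at 1]
5. k(b, c)  →  c   [R6 at ε]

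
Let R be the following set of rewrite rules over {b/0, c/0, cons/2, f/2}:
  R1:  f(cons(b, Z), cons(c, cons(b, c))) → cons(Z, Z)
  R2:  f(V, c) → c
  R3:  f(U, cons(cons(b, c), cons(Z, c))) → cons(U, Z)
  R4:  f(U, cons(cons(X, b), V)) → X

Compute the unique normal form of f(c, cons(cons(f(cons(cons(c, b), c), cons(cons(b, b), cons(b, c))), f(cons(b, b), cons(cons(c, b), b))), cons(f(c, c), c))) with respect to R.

cons(c, c)

1. f(c, cons(cons(f(cons(cons(c, b), c), cons(cons(b, b), cons(b, c))), f(cons(b, b), cons(cons(c, b), b))), cons(f(c, c), c)))  →  f(c, cons(cons(b, f(cons(b, b), cons(cons(c, b), b))), cons(f(c, c), c)))   [R4 at 2.1.1]
2. f(c, cons(cons(b, f(cons(b, b), cons(cons(c, b), b))), cons(f(c, c), c)))  →  f(c, cons(cons(b, c), cons(f(c, c), c)))   [R4 at 2.1.2]
3. f(c, cons(cons(b, c), cons(f(c, c), c)))  →  cons(c, f(c, c))   [R3 at ε]
4. cons(c, f(c, c))  →  cons(c, c)   [R2 at 2]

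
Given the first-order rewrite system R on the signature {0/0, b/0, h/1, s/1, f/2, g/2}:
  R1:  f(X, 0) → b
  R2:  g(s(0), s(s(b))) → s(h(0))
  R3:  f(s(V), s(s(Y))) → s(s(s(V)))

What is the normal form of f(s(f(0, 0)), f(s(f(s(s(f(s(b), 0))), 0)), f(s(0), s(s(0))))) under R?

1. f(s(f(0, 0)), f(s(f(s(s(f(s(b), 0))), 0)), f(s(0), s(s(0)))))  →  f(s(b), f(s(f(s(s(f(s(b), 0))), 0)), f(s(0), s(s(0)))))   [R1 at 1.1]
2. f(s(b), f(s(f(s(s(f(s(b), 0))), 0)), f(s(0), s(s(0)))))  →  f(s(b), f(s(b), f(s(0), s(s(0)))))   [R1 at 2.1.1]
3. f(s(b), f(s(b), f(s(0), s(s(0)))))  →  f(s(b), f(s(b), s(s(s(0)))))   [R3 at 2.2]
4. f(s(b), f(s(b), s(s(s(0)))))  →  f(s(b), s(s(s(b))))   [R3 at 2]
5. f(s(b), s(s(s(b))))  →  s(s(s(b)))   [R3 at ε]

s(s(s(b)))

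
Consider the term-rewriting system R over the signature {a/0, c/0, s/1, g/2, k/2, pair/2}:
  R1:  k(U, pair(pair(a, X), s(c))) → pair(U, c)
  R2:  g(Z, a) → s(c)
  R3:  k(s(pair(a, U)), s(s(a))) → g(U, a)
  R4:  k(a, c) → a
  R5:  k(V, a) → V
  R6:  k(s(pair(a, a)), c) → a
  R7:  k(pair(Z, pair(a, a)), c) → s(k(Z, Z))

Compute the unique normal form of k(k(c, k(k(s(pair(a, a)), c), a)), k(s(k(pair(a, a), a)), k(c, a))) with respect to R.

1. k(k(c, k(k(s(pair(a, a)), c), a)), k(s(k(pair(a, a), a)), k(c, a)))  →  k(k(c, k(s(pair(a, a)), c)), k(s(k(pair(a, a), a)), k(c, a)))   [R5 at 1.2]
2. k(k(c, k(s(pair(a, a)), c)), k(s(k(pair(a, a), a)), k(c, a)))  →  k(k(c, a), k(s(k(pair(a, a), a)), k(c, a)))   [R6 at 1.2]
3. k(k(c, a), k(s(k(pair(a, a), a)), k(c, a)))  →  k(c, k(s(k(pair(a, a), a)), k(c, a)))   [R5 at 1]
4. k(c, k(s(k(pair(a, a), a)), k(c, a)))  →  k(c, k(s(pair(a, a)), k(c, a)))   [R5 at 2.1.1]
5. k(c, k(s(pair(a, a)), k(c, a)))  →  k(c, k(s(pair(a, a)), c))   [R5 at 2.2]
6. k(c, k(s(pair(a, a)), c))  →  k(c, a)   [R6 at 2]
7. k(c, a)  →  c   [R5 at ε]

c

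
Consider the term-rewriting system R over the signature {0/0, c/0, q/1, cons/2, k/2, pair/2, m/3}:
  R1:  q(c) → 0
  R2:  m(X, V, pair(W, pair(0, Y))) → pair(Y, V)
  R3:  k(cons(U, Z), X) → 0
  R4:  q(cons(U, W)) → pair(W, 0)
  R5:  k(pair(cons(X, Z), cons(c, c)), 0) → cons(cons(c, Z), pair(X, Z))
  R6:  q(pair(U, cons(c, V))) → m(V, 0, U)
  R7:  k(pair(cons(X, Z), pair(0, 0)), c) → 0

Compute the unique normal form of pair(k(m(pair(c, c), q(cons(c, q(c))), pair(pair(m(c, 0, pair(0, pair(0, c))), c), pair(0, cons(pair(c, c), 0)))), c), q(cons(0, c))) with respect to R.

pair(0, pair(c, 0))

1. pair(k(m(pair(c, c), q(cons(c, q(c))), pair(pair(m(c, 0, pair(0, pair(0, c))), c), pair(0, cons(pair(c, c), 0)))), c), q(cons(0, c)))  →  pair(k(pair(cons(pair(c, c), 0), q(cons(c, q(c)))), c), q(cons(0, c)))   [R2 at 1.1]
2. pair(k(pair(cons(pair(c, c), 0), q(cons(c, q(c)))), c), q(cons(0, c)))  →  pair(k(pair(cons(pair(c, c), 0), pair(q(c), 0)), c), q(cons(0, c)))   [R4 at 1.1.2]
3. pair(k(pair(cons(pair(c, c), 0), pair(q(c), 0)), c), q(cons(0, c)))  →  pair(k(pair(cons(pair(c, c), 0), pair(0, 0)), c), q(cons(0, c)))   [R1 at 1.1.2.1]
4. pair(k(pair(cons(pair(c, c), 0), pair(0, 0)), c), q(cons(0, c)))  →  pair(0, q(cons(0, c)))   [R7 at 1]
5. pair(0, q(cons(0, c)))  →  pair(0, pair(c, 0))   [R4 at 2]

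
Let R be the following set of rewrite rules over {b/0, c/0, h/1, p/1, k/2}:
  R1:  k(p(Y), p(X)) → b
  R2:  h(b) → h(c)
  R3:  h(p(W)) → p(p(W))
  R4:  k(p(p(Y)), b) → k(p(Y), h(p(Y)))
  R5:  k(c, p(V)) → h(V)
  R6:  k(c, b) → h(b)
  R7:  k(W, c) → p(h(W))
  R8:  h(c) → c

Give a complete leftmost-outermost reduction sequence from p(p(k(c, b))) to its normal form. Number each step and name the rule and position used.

1. p(p(k(c, b)))  →  p(p(h(b)))   [R6 at 1.1]
2. p(p(h(b)))  →  p(p(h(c)))   [R2 at 1.1]
3. p(p(h(c)))  →  p(p(c))   [R8 at 1.1]

p(p(c))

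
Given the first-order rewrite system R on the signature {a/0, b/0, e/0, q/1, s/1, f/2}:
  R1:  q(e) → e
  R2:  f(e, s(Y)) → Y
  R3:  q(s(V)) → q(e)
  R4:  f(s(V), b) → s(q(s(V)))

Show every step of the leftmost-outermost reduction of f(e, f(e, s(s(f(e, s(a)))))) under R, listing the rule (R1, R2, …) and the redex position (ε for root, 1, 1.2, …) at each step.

a

1. f(e, f(e, s(s(f(e, s(a))))))  →  f(e, s(f(e, s(a))))   [R2 at 2]
2. f(e, s(f(e, s(a))))  →  f(e, s(a))   [R2 at ε]
3. f(e, s(a))  →  a   [R2 at ε]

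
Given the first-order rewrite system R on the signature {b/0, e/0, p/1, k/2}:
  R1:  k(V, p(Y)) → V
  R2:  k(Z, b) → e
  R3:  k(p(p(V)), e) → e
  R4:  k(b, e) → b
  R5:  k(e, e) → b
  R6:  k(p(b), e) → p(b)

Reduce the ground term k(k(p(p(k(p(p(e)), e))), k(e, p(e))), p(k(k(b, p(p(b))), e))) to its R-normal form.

e

1. k(k(p(p(k(p(p(e)), e))), k(e, p(e))), p(k(k(b, p(p(b))), e)))  →  k(p(p(k(p(p(e)), e))), k(e, p(e)))   [R1 at ε]
2. k(p(p(k(p(p(e)), e))), k(e, p(e)))  →  k(p(p(e)), k(e, p(e)))   [R3 at 1.1.1]
3. k(p(p(e)), k(e, p(e)))  →  k(p(p(e)), e)   [R1 at 2]
4. k(p(p(e)), e)  →  e   [R3 at ε]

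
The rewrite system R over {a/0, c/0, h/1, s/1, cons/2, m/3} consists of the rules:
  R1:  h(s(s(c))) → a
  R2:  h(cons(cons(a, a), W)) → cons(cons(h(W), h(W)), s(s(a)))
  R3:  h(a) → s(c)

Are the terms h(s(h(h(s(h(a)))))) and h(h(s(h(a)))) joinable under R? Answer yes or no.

Reduce t₁ = h(s(h(h(s(h(a)))))):
1. h(s(h(h(s(h(a))))))  →  h(s(h(h(s(s(c))))))   [R3 at 1.1.1.1.1]
2. h(s(h(h(s(s(c))))))  →  h(s(h(a)))   [R1 at 1.1.1]
3. h(s(h(a)))  →  h(s(s(c)))   [R3 at 1.1]
4. h(s(s(c)))  →  a   [R1 at ε]

Reduce t₂ = h(h(s(h(a)))):
1. h(h(s(h(a))))  →  h(h(s(s(c))))   [R3 at 1.1.1]
2. h(h(s(s(c))))  →  h(a)   [R1 at 1]
3. h(a)  →  s(c)   [R3 at ε]

no — NF(t₁) = a, NF(t₂) = s(c)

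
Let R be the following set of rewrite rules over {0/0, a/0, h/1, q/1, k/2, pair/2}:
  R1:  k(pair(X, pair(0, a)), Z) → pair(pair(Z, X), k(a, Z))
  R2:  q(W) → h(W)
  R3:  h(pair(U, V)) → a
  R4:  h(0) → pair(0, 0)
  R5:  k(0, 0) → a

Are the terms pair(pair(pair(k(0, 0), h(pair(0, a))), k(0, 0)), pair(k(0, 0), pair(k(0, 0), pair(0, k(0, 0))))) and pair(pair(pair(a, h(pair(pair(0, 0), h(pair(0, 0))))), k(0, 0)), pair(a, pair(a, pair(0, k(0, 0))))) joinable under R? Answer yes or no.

Reduce t₁ = pair(pair(pair(k(0, 0), h(pair(0, a))), k(0, 0)), pair(k(0, 0), pair(k(0, 0), pair(0, k(0, 0))))):
1. pair(pair(pair(k(0, 0), h(pair(0, a))), k(0, 0)), pair(k(0, 0), pair(k(0, 0), pair(0, k(0, 0)))))  →  pair(pair(pair(a, h(pair(0, a))), k(0, 0)), pair(k(0, 0), pair(k(0, 0), pair(0, k(0, 0)))))   [R5 at 1.1.1]
2. pair(pair(pair(a, h(pair(0, a))), k(0, 0)), pair(k(0, 0), pair(k(0, 0), pair(0, k(0, 0)))))  →  pair(pair(pair(a, a), k(0, 0)), pair(k(0, 0), pair(k(0, 0), pair(0, k(0, 0)))))   [R3 at 1.1.2]
3. pair(pair(pair(a, a), k(0, 0)), pair(k(0, 0), pair(k(0, 0), pair(0, k(0, 0)))))  →  pair(pair(pair(a, a), a), pair(k(0, 0), pair(k(0, 0), pair(0, k(0, 0)))))   [R5 at 1.2]
4. pair(pair(pair(a, a), a), pair(k(0, 0), pair(k(0, 0), pair(0, k(0, 0)))))  →  pair(pair(pair(a, a), a), pair(a, pair(k(0, 0), pair(0, k(0, 0)))))   [R5 at 2.1]
5. pair(pair(pair(a, a), a), pair(a, pair(k(0, 0), pair(0, k(0, 0)))))  →  pair(pair(pair(a, a), a), pair(a, pair(a, pair(0, k(0, 0)))))   [R5 at 2.2.1]
6. pair(pair(pair(a, a), a), pair(a, pair(a, pair(0, k(0, 0)))))  →  pair(pair(pair(a, a), a), pair(a, pair(a, pair(0, a))))   [R5 at 2.2.2.2]

Reduce t₂ = pair(pair(pair(a, h(pair(pair(0, 0), h(pair(0, 0))))), k(0, 0)), pair(a, pair(a, pair(0, k(0, 0))))):
1. pair(pair(pair(a, h(pair(pair(0, 0), h(pair(0, 0))))), k(0, 0)), pair(a, pair(a, pair(0, k(0, 0)))))  →  pair(pair(pair(a, a), k(0, 0)), pair(a, pair(a, pair(0, k(0, 0)))))   [R3 at 1.1.2]
2. pair(pair(pair(a, a), k(0, 0)), pair(a, pair(a, pair(0, k(0, 0)))))  →  pair(pair(pair(a, a), a), pair(a, pair(a, pair(0, k(0, 0)))))   [R5 at 1.2]
3. pair(pair(pair(a, a), a), pair(a, pair(a, pair(0, k(0, 0)))))  →  pair(pair(pair(a, a), a), pair(a, pair(a, pair(0, a))))   [R5 at 2.2.2.2]

yes — NF(t₁) = pair(pair(pair(a, a), a), pair(a, pair(a, pair(0, a)))), NF(t₂) = pair(pair(pair(a, a), a), pair(a, pair(a, pair(0, a))))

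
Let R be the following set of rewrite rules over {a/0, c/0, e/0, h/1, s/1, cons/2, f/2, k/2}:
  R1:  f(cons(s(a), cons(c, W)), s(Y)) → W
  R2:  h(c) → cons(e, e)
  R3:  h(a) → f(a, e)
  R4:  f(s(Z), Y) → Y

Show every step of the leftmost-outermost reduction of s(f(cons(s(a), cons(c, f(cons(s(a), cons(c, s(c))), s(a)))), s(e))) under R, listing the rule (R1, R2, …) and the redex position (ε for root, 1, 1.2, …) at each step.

s(s(c))

1. s(f(cons(s(a), cons(c, f(cons(s(a), cons(c, s(c))), s(a)))), s(e)))  →  s(f(cons(s(a), cons(c, s(c))), s(a)))   [R1 at 1]
2. s(f(cons(s(a), cons(c, s(c))), s(a)))  →  s(s(c))   [R1 at 1]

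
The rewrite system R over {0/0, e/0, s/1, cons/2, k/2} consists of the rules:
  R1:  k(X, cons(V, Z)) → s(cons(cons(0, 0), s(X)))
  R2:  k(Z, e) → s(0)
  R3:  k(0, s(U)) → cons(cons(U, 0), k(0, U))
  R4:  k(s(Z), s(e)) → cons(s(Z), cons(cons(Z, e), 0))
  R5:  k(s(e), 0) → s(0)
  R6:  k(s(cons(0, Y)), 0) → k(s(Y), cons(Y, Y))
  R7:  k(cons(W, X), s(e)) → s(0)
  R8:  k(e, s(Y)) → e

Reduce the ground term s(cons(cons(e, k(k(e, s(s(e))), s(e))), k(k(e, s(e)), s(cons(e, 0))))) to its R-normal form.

s(cons(cons(e, e), e))

1. s(cons(cons(e, k(k(e, s(s(e))), s(e))), k(k(e, s(e)), s(cons(e, 0)))))  →  s(cons(cons(e, k(e, s(e))), k(k(e, s(e)), s(cons(e, 0)))))   [R8 at 1.1.2.1]
2. s(cons(cons(e, k(e, s(e))), k(k(e, s(e)), s(cons(e, 0)))))  →  s(cons(cons(e, e), k(k(e, s(e)), s(cons(e, 0)))))   [R8 at 1.1.2]
3. s(cons(cons(e, e), k(k(e, s(e)), s(cons(e, 0)))))  →  s(cons(cons(e, e), k(e, s(cons(e, 0)))))   [R8 at 1.2.1]
4. s(cons(cons(e, e), k(e, s(cons(e, 0)))))  →  s(cons(cons(e, e), e))   [R8 at 1.2]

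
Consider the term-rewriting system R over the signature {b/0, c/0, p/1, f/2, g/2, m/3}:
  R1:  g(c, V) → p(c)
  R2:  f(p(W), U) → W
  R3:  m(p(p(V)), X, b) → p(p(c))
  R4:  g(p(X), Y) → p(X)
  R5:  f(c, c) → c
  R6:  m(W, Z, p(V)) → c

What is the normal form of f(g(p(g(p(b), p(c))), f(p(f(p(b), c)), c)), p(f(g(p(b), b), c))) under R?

1. f(g(p(g(p(b), p(c))), f(p(f(p(b), c)), c)), p(f(g(p(b), b), c)))  →  f(p(g(p(b), p(c))), p(f(g(p(b), b), c)))   [R4 at 1]
2. f(p(g(p(b), p(c))), p(f(g(p(b), b), c)))  →  g(p(b), p(c))   [R2 at ε]
3. g(p(b), p(c))  →  p(b)   [R4 at ε]

p(b)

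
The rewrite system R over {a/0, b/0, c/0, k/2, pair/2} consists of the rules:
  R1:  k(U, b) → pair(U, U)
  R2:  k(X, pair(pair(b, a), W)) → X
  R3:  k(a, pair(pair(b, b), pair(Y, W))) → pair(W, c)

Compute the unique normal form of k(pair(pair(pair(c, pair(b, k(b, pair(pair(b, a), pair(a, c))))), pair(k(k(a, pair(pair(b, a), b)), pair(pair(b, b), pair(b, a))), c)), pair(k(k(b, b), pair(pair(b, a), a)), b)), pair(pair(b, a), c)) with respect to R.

1. k(pair(pair(pair(c, pair(b, k(b, pair(pair(b, a), pair(a, c))))), pair(k(k(a, pair(pair(b, a), b)), pair(pair(b, b), pair(b, a))), c)), pair(k(k(b, b), pair(pair(b, a), a)), b)), pair(pair(b, a), c))  →  pair(pair(pair(c, pair(b, k(b, pair(pair(b, a), pair(a, c))))), pair(k(k(a, pair(pair(b, a), b)), pair(pair(b, b), pair(b, a))), c)), pair(k(k(b, b), pair(pair(b, a), a)), b))   [R2 at ε]
2. pair(pair(pair(c, pair(b, k(b, pair(pair(b, a), pair(a, c))))), pair(k(k(a, pair(pair(b, a), b)), pair(pair(b, b), pair(b, a))), c)), pair(k(k(b, b), pair(pair(b, a), a)), b))  →  pair(pair(pair(c, pair(b, b)), pair(k(k(a, pair(pair(b, a), b)), pair(pair(b, b), pair(b, a))), c)), pair(k(k(b, b), pair(pair(b, a), a)), b))   [R2 at 1.1.2.2]
3. pair(pair(pair(c, pair(b, b)), pair(k(k(a, pair(pair(b, a), b)), pair(pair(b, b), pair(b, a))), c)), pair(k(k(b, b), pair(pair(b, a), a)), b))  →  pair(pair(pair(c, pair(b, b)), pair(k(a, pair(pair(b, b), pair(b, a))), c)), pair(k(k(b, b), pair(pair(b, a), a)), b))   [R2 at 1.2.1.1]
4. pair(pair(pair(c, pair(b, b)), pair(k(a, pair(pair(b, b), pair(b, a))), c)), pair(k(k(b, b), pair(pair(b, a), a)), b))  →  pair(pair(pair(c, pair(b, b)), pair(pair(a, c), c)), pair(k(k(b, b), pair(pair(b, a), a)), b))   [R3 at 1.2.1]
5. pair(pair(pair(c, pair(b, b)), pair(pair(a, c), c)), pair(k(k(b, b), pair(pair(b, a), a)), b))  →  pair(pair(pair(c, pair(b, b)), pair(pair(a, c), c)), pair(k(b, b), b))   [R2 at 2.1]
6. pair(pair(pair(c, pair(b, b)), pair(pair(a, c), c)), pair(k(b, b), b))  →  pair(pair(pair(c, pair(b, b)), pair(pair(a, c), c)), pair(pair(b, b), b))   [R1 at 2.1]

pair(pair(pair(c, pair(b, b)), pair(pair(a, c), c)), pair(pair(b, b), b))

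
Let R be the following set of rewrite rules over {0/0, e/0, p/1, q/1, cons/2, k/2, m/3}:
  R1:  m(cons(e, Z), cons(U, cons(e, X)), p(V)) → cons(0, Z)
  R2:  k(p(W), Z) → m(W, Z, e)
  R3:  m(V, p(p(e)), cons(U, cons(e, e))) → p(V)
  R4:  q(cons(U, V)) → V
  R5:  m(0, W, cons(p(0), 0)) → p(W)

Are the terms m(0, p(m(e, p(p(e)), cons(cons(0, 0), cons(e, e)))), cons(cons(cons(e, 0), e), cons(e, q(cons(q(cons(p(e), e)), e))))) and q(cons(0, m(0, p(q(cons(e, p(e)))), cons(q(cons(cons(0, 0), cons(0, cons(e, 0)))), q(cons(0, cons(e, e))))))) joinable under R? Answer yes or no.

Reduce t₁ = m(0, p(m(e, p(p(e)), cons(cons(0, 0), cons(e, e)))), cons(cons(cons(e, 0), e), cons(e, q(cons(q(cons(p(e), e)), e))))):
1. m(0, p(m(e, p(p(e)), cons(cons(0, 0), cons(e, e)))), cons(cons(cons(e, 0), e), cons(e, q(cons(q(cons(p(e), e)), e)))))  →  m(0, p(p(e)), cons(cons(cons(e, 0), e), cons(e, q(cons(q(cons(p(e), e)), e)))))   [R3 at 2.1]
2. m(0, p(p(e)), cons(cons(cons(e, 0), e), cons(e, q(cons(q(cons(p(e), e)), e)))))  →  m(0, p(p(e)), cons(cons(cons(e, 0), e), cons(e, e)))   [R4 at 3.2.2]
3. m(0, p(p(e)), cons(cons(cons(e, 0), e), cons(e, e)))  →  p(0)   [R3 at ε]

Reduce t₂ = q(cons(0, m(0, p(q(cons(e, p(e)))), cons(q(cons(cons(0, 0), cons(0, cons(e, 0)))), q(cons(0, cons(e, e))))))):
1. q(cons(0, m(0, p(q(cons(e, p(e)))), cons(q(cons(cons(0, 0), cons(0, cons(e, 0)))), q(cons(0, cons(e, e)))))))  →  m(0, p(q(cons(e, p(e)))), cons(q(cons(cons(0, 0), cons(0, cons(e, 0)))), q(cons(0, cons(e, e)))))   [R4 at ε]
2. m(0, p(q(cons(e, p(e)))), cons(q(cons(cons(0, 0), cons(0, cons(e, 0)))), q(cons(0, cons(e, e)))))  →  m(0, p(p(e)), cons(q(cons(cons(0, 0), cons(0, cons(e, 0)))), q(cons(0, cons(e, e)))))   [R4 at 2.1]
3. m(0, p(p(e)), cons(q(cons(cons(0, 0), cons(0, cons(e, 0)))), q(cons(0, cons(e, e)))))  →  m(0, p(p(e)), cons(cons(0, cons(e, 0)), q(cons(0, cons(e, e)))))   [R4 at 3.1]
4. m(0, p(p(e)), cons(cons(0, cons(e, 0)), q(cons(0, cons(e, e)))))  →  m(0, p(p(e)), cons(cons(0, cons(e, 0)), cons(e, e)))   [R4 at 3.2]
5. m(0, p(p(e)), cons(cons(0, cons(e, 0)), cons(e, e)))  →  p(0)   [R3 at ε]

yes — NF(t₁) = p(0), NF(t₂) = p(0)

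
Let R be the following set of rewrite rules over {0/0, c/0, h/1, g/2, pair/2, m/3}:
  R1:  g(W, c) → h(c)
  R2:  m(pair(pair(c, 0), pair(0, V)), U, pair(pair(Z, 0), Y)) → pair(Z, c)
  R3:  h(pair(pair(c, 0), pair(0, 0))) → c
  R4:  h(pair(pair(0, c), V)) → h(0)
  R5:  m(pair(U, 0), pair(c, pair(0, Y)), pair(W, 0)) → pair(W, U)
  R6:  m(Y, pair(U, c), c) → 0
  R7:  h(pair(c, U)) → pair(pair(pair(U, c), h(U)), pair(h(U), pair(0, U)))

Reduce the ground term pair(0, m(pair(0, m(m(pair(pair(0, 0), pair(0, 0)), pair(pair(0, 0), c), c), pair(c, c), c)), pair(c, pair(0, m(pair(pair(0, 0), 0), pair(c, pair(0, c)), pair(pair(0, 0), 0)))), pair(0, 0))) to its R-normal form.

pair(0, pair(0, 0))

1. pair(0, m(pair(0, m(m(pair(pair(0, 0), pair(0, 0)), pair(pair(0, 0), c), c), pair(c, c), c)), pair(c, pair(0, m(pair(pair(0, 0), 0), pair(c, pair(0, c)), pair(pair(0, 0), 0)))), pair(0, 0)))  →  pair(0, m(pair(0, 0), pair(c, pair(0, m(pair(pair(0, 0), 0), pair(c, pair(0, c)), pair(pair(0, 0), 0)))), pair(0, 0)))   [R6 at 2.1.2]
2. pair(0, m(pair(0, 0), pair(c, pair(0, m(pair(pair(0, 0), 0), pair(c, pair(0, c)), pair(pair(0, 0), 0)))), pair(0, 0)))  →  pair(0, pair(0, 0))   [R5 at 2]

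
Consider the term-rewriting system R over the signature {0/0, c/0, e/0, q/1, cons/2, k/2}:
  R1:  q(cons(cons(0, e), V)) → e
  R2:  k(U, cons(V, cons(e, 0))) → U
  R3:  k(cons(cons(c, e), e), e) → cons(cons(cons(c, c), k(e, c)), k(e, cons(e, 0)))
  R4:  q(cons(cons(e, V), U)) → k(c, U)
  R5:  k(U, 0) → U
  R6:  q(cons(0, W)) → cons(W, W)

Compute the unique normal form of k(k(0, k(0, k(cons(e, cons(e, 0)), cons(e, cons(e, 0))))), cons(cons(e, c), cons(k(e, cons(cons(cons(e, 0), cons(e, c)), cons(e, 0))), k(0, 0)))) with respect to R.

1. k(k(0, k(0, k(cons(e, cons(e, 0)), cons(e, cons(e, 0))))), cons(cons(e, c), cons(k(e, cons(cons(cons(e, 0), cons(e, c)), cons(e, 0))), k(0, 0))))  →  k(k(0, k(0, cons(e, cons(e, 0)))), cons(cons(e, c), cons(k(e, cons(cons(cons(e, 0), cons(e, c)), cons(e, 0))), k(0, 0))))   [R2 at 1.2.2]
2. k(k(0, k(0, cons(e, cons(e, 0)))), cons(cons(e, c), cons(k(e, cons(cons(cons(e, 0), cons(e, c)), cons(e, 0))), k(0, 0))))  →  k(k(0, 0), cons(cons(e, c), cons(k(e, cons(cons(cons(e, 0), cons(e, c)), cons(e, 0))), k(0, 0))))   [R2 at 1.2]
3. k(k(0, 0), cons(cons(e, c), cons(k(e, cons(cons(cons(e, 0), cons(e, c)), cons(e, 0))), k(0, 0))))  →  k(0, cons(cons(e, c), cons(k(e, cons(cons(cons(e, 0), cons(e, c)), cons(e, 0))), k(0, 0))))   [R5 at 1]
4. k(0, cons(cons(e, c), cons(k(e, cons(cons(cons(e, 0), cons(e, c)), cons(e, 0))), k(0, 0))))  →  k(0, cons(cons(e, c), cons(e, k(0, 0))))   [R2 at 2.2.1]
5. k(0, cons(cons(e, c), cons(e, k(0, 0))))  →  k(0, cons(cons(e, c), cons(e, 0)))   [R5 at 2.2.2]
6. k(0, cons(cons(e, c), cons(e, 0)))  →  0   [R2 at ε]

0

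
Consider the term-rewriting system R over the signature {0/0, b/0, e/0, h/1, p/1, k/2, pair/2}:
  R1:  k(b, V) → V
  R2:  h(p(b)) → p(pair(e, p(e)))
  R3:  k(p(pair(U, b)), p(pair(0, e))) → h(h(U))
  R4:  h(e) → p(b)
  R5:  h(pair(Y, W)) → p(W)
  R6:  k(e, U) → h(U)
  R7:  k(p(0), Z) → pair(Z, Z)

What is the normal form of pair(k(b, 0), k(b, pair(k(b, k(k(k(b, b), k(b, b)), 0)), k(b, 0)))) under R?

pair(0, pair(0, 0))

1. pair(k(b, 0), k(b, pair(k(b, k(k(k(b, b), k(b, b)), 0)), k(b, 0))))  →  pair(0, k(b, pair(k(b, k(k(k(b, b), k(b, b)), 0)), k(b, 0))))   [R1 at 1]
2. pair(0, k(b, pair(k(b, k(k(k(b, b), k(b, b)), 0)), k(b, 0))))  →  pair(0, pair(k(b, k(k(k(b, b), k(b, b)), 0)), k(b, 0)))   [R1 at 2]
3. pair(0, pair(k(b, k(k(k(b, b), k(b, b)), 0)), k(b, 0)))  →  pair(0, pair(k(k(k(b, b), k(b, b)), 0), k(b, 0)))   [R1 at 2.1]
4. pair(0, pair(k(k(k(b, b), k(b, b)), 0), k(b, 0)))  →  pair(0, pair(k(k(b, k(b, b)), 0), k(b, 0)))   [R1 at 2.1.1.1]
5. pair(0, pair(k(k(b, k(b, b)), 0), k(b, 0)))  →  pair(0, pair(k(k(b, b), 0), k(b, 0)))   [R1 at 2.1.1]
6. pair(0, pair(k(k(b, b), 0), k(b, 0)))  →  pair(0, pair(k(b, 0), k(b, 0)))   [R1 at 2.1.1]
7. pair(0, pair(k(b, 0), k(b, 0)))  →  pair(0, pair(0, k(b, 0)))   [R1 at 2.1]
8. pair(0, pair(0, k(b, 0)))  →  pair(0, pair(0, 0))   [R1 at 2.2]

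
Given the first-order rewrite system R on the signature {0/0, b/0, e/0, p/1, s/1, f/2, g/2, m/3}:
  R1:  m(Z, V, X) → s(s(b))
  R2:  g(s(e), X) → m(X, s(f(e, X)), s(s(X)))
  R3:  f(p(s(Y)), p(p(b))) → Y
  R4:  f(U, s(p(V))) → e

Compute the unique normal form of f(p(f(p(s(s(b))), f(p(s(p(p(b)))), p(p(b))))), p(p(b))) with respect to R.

1. f(p(f(p(s(s(b))), f(p(s(p(p(b)))), p(p(b))))), p(p(b)))  →  f(p(f(p(s(s(b))), p(p(b)))), p(p(b)))   [R3 at 1.1.2]
2. f(p(f(p(s(s(b))), p(p(b)))), p(p(b)))  →  f(p(s(b)), p(p(b)))   [R3 at 1.1]
3. f(p(s(b)), p(p(b)))  →  b   [R3 at ε]

b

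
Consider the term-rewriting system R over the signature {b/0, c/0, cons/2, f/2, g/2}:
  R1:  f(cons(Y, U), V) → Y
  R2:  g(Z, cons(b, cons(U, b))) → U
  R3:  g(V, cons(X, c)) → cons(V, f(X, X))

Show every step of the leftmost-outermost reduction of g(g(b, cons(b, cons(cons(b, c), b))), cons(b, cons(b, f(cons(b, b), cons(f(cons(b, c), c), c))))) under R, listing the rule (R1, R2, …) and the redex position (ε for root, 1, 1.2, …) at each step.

1. g(g(b, cons(b, cons(cons(b, c), b))), cons(b, cons(b, f(cons(b, b), cons(f(cons(b, c), c), c)))))  →  g(cons(b, c), cons(b, cons(b, f(cons(b, b), cons(f(cons(b, c), c), c)))))   [R2 at 1]
2. g(cons(b, c), cons(b, cons(b, f(cons(b, b), cons(f(cons(b, c), c), c)))))  →  g(cons(b, c), cons(b, cons(b, b)))   [R1 at 2.2.2]
3. g(cons(b, c), cons(b, cons(b, b)))  →  b   [R2 at ε]

b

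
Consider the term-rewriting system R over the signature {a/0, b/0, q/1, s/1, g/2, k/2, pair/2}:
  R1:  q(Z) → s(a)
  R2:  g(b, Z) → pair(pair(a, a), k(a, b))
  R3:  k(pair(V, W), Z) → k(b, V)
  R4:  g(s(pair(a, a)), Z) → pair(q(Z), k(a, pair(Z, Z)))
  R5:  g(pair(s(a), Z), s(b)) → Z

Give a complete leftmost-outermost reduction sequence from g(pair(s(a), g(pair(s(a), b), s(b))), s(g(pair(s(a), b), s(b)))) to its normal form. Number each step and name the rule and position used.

b

1. g(pair(s(a), g(pair(s(a), b), s(b))), s(g(pair(s(a), b), s(b))))  →  g(pair(s(a), b), s(g(pair(s(a), b), s(b))))   [R5 at 1.2]
2. g(pair(s(a), b), s(g(pair(s(a), b), s(b))))  →  g(pair(s(a), b), s(b))   [R5 at 2.1]
3. g(pair(s(a), b), s(b))  →  b   [R5 at ε]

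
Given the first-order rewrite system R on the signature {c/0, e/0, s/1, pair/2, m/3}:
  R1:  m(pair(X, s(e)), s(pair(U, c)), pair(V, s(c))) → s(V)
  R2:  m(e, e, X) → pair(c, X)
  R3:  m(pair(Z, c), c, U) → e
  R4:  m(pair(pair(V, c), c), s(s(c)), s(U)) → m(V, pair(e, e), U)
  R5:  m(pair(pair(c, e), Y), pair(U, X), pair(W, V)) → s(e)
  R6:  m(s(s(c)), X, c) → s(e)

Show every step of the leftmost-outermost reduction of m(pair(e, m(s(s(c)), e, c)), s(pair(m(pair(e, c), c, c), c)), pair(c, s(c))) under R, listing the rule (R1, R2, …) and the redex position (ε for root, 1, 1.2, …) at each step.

s(c)

1. m(pair(e, m(s(s(c)), e, c)), s(pair(m(pair(e, c), c, c), c)), pair(c, s(c)))  →  m(pair(e, s(e)), s(pair(m(pair(e, c), c, c), c)), pair(c, s(c)))   [R6 at 1.2]
2. m(pair(e, s(e)), s(pair(m(pair(e, c), c, c), c)), pair(c, s(c)))  →  s(c)   [R1 at ε]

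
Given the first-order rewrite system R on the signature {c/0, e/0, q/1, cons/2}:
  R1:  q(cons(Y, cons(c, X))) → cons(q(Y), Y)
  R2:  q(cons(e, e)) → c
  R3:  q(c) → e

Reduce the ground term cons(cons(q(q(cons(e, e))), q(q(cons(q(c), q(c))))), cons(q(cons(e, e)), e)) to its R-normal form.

1. cons(cons(q(q(cons(e, e))), q(q(cons(q(c), q(c))))), cons(q(cons(e, e)), e))  →  cons(cons(q(c), q(q(cons(q(c), q(c))))), cons(q(cons(e, e)), e))   [R2 at 1.1.1]
2. cons(cons(q(c), q(q(cons(q(c), q(c))))), cons(q(cons(e, e)), e))  →  cons(cons(e, q(q(cons(q(c), q(c))))), cons(q(cons(e, e)), e))   [R3 at 1.1]
3. cons(cons(e, q(q(cons(q(c), q(c))))), cons(q(cons(e, e)), e))  →  cons(cons(e, q(q(cons(e, q(c))))), cons(q(cons(e, e)), e))   [R3 at 1.2.1.1.1]
4. cons(cons(e, q(q(cons(e, q(c))))), cons(q(cons(e, e)), e))  →  cons(cons(e, q(q(cons(e, e)))), cons(q(cons(e, e)), e))   [R3 at 1.2.1.1.2]
5. cons(cons(e, q(q(cons(e, e)))), cons(q(cons(e, e)), e))  →  cons(cons(e, q(c)), cons(q(cons(e, e)), e))   [R2 at 1.2.1]
6. cons(cons(e, q(c)), cons(q(cons(e, e)), e))  →  cons(cons(e, e), cons(q(cons(e, e)), e))   [R3 at 1.2]
7. cons(cons(e, e), cons(q(cons(e, e)), e))  →  cons(cons(e, e), cons(c, e))   [R2 at 2.1]

cons(cons(e, e), cons(c, e))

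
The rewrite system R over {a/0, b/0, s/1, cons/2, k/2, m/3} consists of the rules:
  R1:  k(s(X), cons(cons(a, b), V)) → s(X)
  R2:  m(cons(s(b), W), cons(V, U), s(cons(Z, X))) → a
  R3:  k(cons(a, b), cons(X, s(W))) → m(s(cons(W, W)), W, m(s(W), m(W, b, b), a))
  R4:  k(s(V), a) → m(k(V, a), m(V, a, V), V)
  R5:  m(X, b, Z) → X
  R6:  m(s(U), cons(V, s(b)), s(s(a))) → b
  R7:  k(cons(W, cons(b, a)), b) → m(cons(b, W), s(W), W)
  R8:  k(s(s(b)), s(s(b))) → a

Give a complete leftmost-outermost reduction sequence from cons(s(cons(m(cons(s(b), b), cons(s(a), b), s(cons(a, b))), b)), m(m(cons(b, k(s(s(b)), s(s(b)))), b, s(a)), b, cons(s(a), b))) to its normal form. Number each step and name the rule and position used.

cons(s(cons(a, b)), cons(b, a))

1. cons(s(cons(m(cons(s(b), b), cons(s(a), b), s(cons(a, b))), b)), m(m(cons(b, k(s(s(b)), s(s(b)))), b, s(a)), b, cons(s(a), b)))  →  cons(s(cons(a, b)), m(m(cons(b, k(s(s(b)), s(s(b)))), b, s(a)), b, cons(s(a), b)))   [R2 at 1.1.1]
2. cons(s(cons(a, b)), m(m(cons(b, k(s(s(b)), s(s(b)))), b, s(a)), b, cons(s(a), b)))  →  cons(s(cons(a, b)), m(cons(b, k(s(s(b)), s(s(b)))), b, s(a)))   [R5 at 2]
3. cons(s(cons(a, b)), m(cons(b, k(s(s(b)), s(s(b)))), b, s(a)))  →  cons(s(cons(a, b)), cons(b, k(s(s(b)), s(s(b)))))   [R5 at 2]
4. cons(s(cons(a, b)), cons(b, k(s(s(b)), s(s(b)))))  →  cons(s(cons(a, b)), cons(b, a))   [R8 at 2.2]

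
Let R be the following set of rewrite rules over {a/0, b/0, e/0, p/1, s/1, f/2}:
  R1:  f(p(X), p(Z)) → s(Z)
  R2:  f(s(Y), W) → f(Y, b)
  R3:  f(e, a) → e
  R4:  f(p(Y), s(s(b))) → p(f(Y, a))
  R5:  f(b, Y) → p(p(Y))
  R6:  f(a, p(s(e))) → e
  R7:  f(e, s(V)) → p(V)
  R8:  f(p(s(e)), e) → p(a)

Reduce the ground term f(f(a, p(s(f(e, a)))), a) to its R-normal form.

1. f(f(a, p(s(f(e, a)))), a)  →  f(f(a, p(s(e))), a)   [R3 at 1.2.1.1]
2. f(f(a, p(s(e))), a)  →  f(e, a)   [R6 at 1]
3. f(e, a)  →  e   [R3 at ε]

e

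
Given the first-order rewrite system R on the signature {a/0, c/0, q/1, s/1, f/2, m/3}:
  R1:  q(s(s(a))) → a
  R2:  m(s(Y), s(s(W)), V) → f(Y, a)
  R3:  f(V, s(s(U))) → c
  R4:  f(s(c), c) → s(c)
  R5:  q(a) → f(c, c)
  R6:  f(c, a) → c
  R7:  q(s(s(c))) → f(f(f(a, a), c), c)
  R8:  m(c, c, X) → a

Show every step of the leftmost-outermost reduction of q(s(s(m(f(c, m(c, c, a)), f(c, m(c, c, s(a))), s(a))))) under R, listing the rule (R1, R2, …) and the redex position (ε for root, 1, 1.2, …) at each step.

a

1. q(s(s(m(f(c, m(c, c, a)), f(c, m(c, c, s(a))), s(a)))))  →  q(s(s(m(f(c, a), f(c, m(c, c, s(a))), s(a)))))   [R8 at 1.1.1.1.2]
2. q(s(s(m(f(c, a), f(c, m(c, c, s(a))), s(a)))))  →  q(s(s(m(c, f(c, m(c, c, s(a))), s(a)))))   [R6 at 1.1.1.1]
3. q(s(s(m(c, f(c, m(c, c, s(a))), s(a)))))  →  q(s(s(m(c, f(c, a), s(a)))))   [R8 at 1.1.1.2.2]
4. q(s(s(m(c, f(c, a), s(a)))))  →  q(s(s(m(c, c, s(a)))))   [R6 at 1.1.1.2]
5. q(s(s(m(c, c, s(a)))))  →  q(s(s(a)))   [R8 at 1.1.1]
6. q(s(s(a)))  →  a   [R1 at ε]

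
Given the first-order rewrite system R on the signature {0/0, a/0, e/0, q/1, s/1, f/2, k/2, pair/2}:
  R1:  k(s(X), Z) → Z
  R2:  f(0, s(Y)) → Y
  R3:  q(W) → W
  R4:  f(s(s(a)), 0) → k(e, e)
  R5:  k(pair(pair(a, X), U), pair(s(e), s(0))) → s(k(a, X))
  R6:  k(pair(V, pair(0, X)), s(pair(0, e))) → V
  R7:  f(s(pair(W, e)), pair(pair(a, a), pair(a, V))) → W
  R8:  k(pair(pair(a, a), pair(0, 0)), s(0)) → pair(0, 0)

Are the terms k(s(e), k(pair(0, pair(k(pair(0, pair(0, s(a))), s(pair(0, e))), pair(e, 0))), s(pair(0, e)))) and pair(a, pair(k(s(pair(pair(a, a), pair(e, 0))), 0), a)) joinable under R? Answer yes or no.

no — NF(t₁) = 0, NF(t₂) = pair(a, pair(0, a))

Reduce t₁ = k(s(e), k(pair(0, pair(k(pair(0, pair(0, s(a))), s(pair(0, e))), pair(e, 0))), s(pair(0, e)))):
1. k(s(e), k(pair(0, pair(k(pair(0, pair(0, s(a))), s(pair(0, e))), pair(e, 0))), s(pair(0, e))))  →  k(pair(0, pair(k(pair(0, pair(0, s(a))), s(pair(0, e))), pair(e, 0))), s(pair(0, e)))   [R1 at ε]
2. k(pair(0, pair(k(pair(0, pair(0, s(a))), s(pair(0, e))), pair(e, 0))), s(pair(0, e)))  →  k(pair(0, pair(0, pair(e, 0))), s(pair(0, e)))   [R6 at 1.2.1]
3. k(pair(0, pair(0, pair(e, 0))), s(pair(0, e)))  →  0   [R6 at ε]

Reduce t₂ = pair(a, pair(k(s(pair(pair(a, a), pair(e, 0))), 0), a)):
1. pair(a, pair(k(s(pair(pair(a, a), pair(e, 0))), 0), a))  →  pair(a, pair(0, a))   [R1 at 2.1]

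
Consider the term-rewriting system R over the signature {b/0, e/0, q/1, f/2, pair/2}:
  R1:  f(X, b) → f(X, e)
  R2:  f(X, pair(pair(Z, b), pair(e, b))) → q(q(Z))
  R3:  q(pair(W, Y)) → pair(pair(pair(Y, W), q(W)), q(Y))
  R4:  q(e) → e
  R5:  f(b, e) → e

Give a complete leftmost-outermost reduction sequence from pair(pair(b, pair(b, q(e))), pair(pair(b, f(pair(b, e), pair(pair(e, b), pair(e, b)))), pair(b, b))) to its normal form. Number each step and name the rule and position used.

pair(pair(b, pair(b, e)), pair(pair(b, e), pair(b, b)))

1. pair(pair(b, pair(b, q(e))), pair(pair(b, f(pair(b, e), pair(pair(e, b), pair(e, b)))), pair(b, b)))  →  pair(pair(b, pair(b, e)), pair(pair(b, f(pair(b, e), pair(pair(e, b), pair(e, b)))), pair(b, b)))   [R4 at 1.2.2]
2. pair(pair(b, pair(b, e)), pair(pair(b, f(pair(b, e), pair(pair(e, b), pair(e, b)))), pair(b, b)))  →  pair(pair(b, pair(b, e)), pair(pair(b, q(q(e))), pair(b, b)))   [R2 at 2.1.2]
3. pair(pair(b, pair(b, e)), pair(pair(b, q(q(e))), pair(b, b)))  →  pair(pair(b, pair(b, e)), pair(pair(b, q(e)), pair(b, b)))   [R4 at 2.1.2.1]
4. pair(pair(b, pair(b, e)), pair(pair(b, q(e)), pair(b, b)))  →  pair(pair(b, pair(b, e)), pair(pair(b, e), pair(b, b)))   [R4 at 2.1.2]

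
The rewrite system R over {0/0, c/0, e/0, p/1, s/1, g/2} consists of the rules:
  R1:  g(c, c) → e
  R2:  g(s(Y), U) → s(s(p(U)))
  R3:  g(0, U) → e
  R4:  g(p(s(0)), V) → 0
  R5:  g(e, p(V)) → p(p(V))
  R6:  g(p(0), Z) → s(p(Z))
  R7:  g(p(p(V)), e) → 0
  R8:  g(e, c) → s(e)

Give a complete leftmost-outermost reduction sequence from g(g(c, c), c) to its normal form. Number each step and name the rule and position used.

s(e)

1. g(g(c, c), c)  →  g(e, c)   [R1 at 1]
2. g(e, c)  →  s(e)   [R8 at ε]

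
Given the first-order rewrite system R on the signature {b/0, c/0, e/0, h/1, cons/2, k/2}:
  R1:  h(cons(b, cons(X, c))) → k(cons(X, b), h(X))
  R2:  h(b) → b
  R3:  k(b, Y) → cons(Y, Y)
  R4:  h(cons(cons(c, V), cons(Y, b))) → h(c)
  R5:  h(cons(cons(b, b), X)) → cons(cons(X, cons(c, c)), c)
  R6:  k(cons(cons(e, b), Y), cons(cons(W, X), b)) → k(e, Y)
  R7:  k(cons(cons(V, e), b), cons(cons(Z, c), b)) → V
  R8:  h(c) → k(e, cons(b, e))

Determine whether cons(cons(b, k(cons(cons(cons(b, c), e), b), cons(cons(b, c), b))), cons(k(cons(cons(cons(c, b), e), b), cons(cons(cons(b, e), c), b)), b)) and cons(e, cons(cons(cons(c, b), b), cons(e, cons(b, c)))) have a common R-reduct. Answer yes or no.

Reduce t₁ = cons(cons(b, k(cons(cons(cons(b, c), e), b), cons(cons(b, c), b))), cons(k(cons(cons(cons(c, b), e), b), cons(cons(cons(b, e), c), b)), b)):
1. cons(cons(b, k(cons(cons(cons(b, c), e), b), cons(cons(b, c), b))), cons(k(cons(cons(cons(c, b), e), b), cons(cons(cons(b, e), c), b)), b))  →  cons(cons(b, cons(b, c)), cons(k(cons(cons(cons(c, b), e), b), cons(cons(cons(b, e), c), b)), b))   [R7 at 1.2]
2. cons(cons(b, cons(b, c)), cons(k(cons(cons(cons(c, b), e), b), cons(cons(cons(b, e), c), b)), b))  →  cons(cons(b, cons(b, c)), cons(cons(c, b), b))   [R7 at 2.1]

Reduce t₂ = cons(e, cons(cons(cons(c, b), b), cons(e, cons(b, c)))):

no — NF(t₁) = cons(cons(b, cons(b, c)), cons(cons(c, b), b)), NF(t₂) = cons(e, cons(cons(cons(c, b), b), cons(e, cons(b, c))))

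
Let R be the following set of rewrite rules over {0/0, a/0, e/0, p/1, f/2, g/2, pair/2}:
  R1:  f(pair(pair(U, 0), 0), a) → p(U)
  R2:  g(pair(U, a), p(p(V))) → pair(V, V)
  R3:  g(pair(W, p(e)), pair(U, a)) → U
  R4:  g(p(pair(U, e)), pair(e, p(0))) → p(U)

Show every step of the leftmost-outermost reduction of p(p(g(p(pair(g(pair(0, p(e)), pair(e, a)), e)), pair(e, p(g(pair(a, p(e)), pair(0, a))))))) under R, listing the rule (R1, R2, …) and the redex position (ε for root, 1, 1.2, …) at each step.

1. p(p(g(p(pair(g(pair(0, p(e)), pair(e, a)), e)), pair(e, p(g(pair(a, p(e)), pair(0, a)))))))  →  p(p(g(p(pair(e, e)), pair(e, p(g(pair(a, p(e)), pair(0, a)))))))   [R3 at 1.1.1.1.1]
2. p(p(g(p(pair(e, e)), pair(e, p(g(pair(a, p(e)), pair(0, a)))))))  →  p(p(g(p(pair(e, e)), pair(e, p(0)))))   [R3 at 1.1.2.2.1]
3. p(p(g(p(pair(e, e)), pair(e, p(0)))))  →  p(p(p(e)))   [R4 at 1.1]

p(p(p(e)))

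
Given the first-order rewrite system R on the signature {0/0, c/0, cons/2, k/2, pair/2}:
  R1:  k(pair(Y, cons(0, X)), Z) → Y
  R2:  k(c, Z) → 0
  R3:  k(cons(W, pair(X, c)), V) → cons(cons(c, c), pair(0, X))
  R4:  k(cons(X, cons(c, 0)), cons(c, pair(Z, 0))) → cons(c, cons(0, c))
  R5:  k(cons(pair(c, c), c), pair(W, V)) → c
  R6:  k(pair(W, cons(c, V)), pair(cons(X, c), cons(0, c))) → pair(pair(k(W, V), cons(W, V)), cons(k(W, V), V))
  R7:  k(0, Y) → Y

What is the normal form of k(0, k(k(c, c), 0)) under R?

1. k(0, k(k(c, c), 0))  →  k(k(c, c), 0)   [R7 at ε]
2. k(k(c, c), 0)  →  k(0, 0)   [R2 at 1]
3. k(0, 0)  →  0   [R7 at ε]

0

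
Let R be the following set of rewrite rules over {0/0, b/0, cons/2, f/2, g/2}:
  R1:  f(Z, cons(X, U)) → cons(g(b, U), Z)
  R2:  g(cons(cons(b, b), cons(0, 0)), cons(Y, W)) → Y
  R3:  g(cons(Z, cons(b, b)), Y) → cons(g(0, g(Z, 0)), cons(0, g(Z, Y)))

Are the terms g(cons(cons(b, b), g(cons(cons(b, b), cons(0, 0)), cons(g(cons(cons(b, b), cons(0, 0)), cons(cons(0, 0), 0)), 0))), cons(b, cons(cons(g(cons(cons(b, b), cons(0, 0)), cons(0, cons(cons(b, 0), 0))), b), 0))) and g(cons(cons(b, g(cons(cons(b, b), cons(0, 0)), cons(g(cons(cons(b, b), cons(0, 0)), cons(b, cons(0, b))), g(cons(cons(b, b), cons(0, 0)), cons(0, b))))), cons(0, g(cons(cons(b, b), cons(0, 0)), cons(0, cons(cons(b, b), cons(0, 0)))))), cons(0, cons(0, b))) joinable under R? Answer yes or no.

Reduce t₁ = g(cons(cons(b, b), g(cons(cons(b, b), cons(0, 0)), cons(g(cons(cons(b, b), cons(0, 0)), cons(cons(0, 0), 0)), 0))), cons(b, cons(cons(g(cons(cons(b, b), cons(0, 0)), cons(0, cons(cons(b, 0), 0))), b), 0))):
1. g(cons(cons(b, b), g(cons(cons(b, b), cons(0, 0)), cons(g(cons(cons(b, b), cons(0, 0)), cons(cons(0, 0), 0)), 0))), cons(b, cons(cons(g(cons(cons(b, b), cons(0, 0)), cons(0, cons(cons(b, 0), 0))), b), 0)))  →  g(cons(cons(b, b), g(cons(cons(b, b), cons(0, 0)), cons(cons(0, 0), 0))), cons(b, cons(cons(g(cons(cons(b, b), cons(0, 0)), cons(0, cons(cons(b, 0), 0))), b), 0)))   [R2 at 1.2]
2. g(cons(cons(b, b), g(cons(cons(b, b), cons(0, 0)), cons(cons(0, 0), 0))), cons(b, cons(cons(g(cons(cons(b, b), cons(0, 0)), cons(0, cons(cons(b, 0), 0))), b), 0)))  →  g(cons(cons(b, b), cons(0, 0)), cons(b, cons(cons(g(cons(cons(b, b), cons(0, 0)), cons(0, cons(cons(b, 0), 0))), b), 0)))   [R2 at 1.2]
3. g(cons(cons(b, b), cons(0, 0)), cons(b, cons(cons(g(cons(cons(b, b), cons(0, 0)), cons(0, cons(cons(b, 0), 0))), b), 0)))  →  b   [R2 at ε]

Reduce t₂ = g(cons(cons(b, g(cons(cons(b, b), cons(0, 0)), cons(g(cons(cons(b, b), cons(0, 0)), cons(b, cons(0, b))), g(cons(cons(b, b), cons(0, 0)), cons(0, b))))), cons(0, g(cons(cons(b, b), cons(0, 0)), cons(0, cons(cons(b, b), cons(0, 0)))))), cons(0, cons(0, b))):
1. g(cons(cons(b, g(cons(cons(b, b), cons(0, 0)), cons(g(cons(cons(b, b), cons(0, 0)), cons(b, cons(0, b))), g(cons(cons(b, b), cons(0, 0)), cons(0, b))))), cons(0, g(cons(cons(b, b), cons(0, 0)), cons(0, cons(cons(b, b), cons(0, 0)))))), cons(0, cons(0, b)))  →  g(cons(cons(b, g(cons(cons(b, b), cons(0, 0)), cons(b, cons(0, b)))), cons(0, g(cons(cons(b, b), cons(0, 0)), cons(0, cons(cons(b, b), cons(0, 0)))))), cons(0, cons(0, b)))   [R2 at 1.1.2]
2. g(cons(cons(b, g(cons(cons(b, b), cons(0, 0)), cons(b, cons(0, b)))), cons(0, g(cons(cons(b, b), cons(0, 0)), cons(0, cons(cons(b, b), cons(0, 0)))))), cons(0, cons(0, b)))  →  g(cons(cons(b, b), cons(0, g(cons(cons(b, b), cons(0, 0)), cons(0, cons(cons(b, b), cons(0, 0)))))), cons(0, cons(0, b)))   [R2 at 1.1.2]
3. g(cons(cons(b, b), cons(0, g(cons(cons(b, b), cons(0, 0)), cons(0, cons(cons(b, b), cons(0, 0)))))), cons(0, cons(0, b)))  →  g(cons(cons(b, b), cons(0, 0)), cons(0, cons(0, b)))   [R2 at 1.2.2]
4. g(cons(cons(b, b), cons(0, 0)), cons(0, cons(0, b)))  →  0   [R2 at ε]

no — NF(t₁) = b, NF(t₂) = 0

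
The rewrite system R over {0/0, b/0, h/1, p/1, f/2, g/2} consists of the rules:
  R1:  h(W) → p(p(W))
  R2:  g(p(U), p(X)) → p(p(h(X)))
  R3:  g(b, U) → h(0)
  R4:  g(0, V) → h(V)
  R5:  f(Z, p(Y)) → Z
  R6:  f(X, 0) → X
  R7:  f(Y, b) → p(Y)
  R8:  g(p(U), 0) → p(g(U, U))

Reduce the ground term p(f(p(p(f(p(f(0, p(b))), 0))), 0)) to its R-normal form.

p(p(p(p(0))))

1. p(f(p(p(f(p(f(0, p(b))), 0))), 0))  →  p(p(p(f(p(f(0, p(b))), 0))))   [R6 at 1]
2. p(p(p(f(p(f(0, p(b))), 0))))  →  p(p(p(p(f(0, p(b))))))   [R6 at 1.1.1]
3. p(p(p(p(f(0, p(b))))))  →  p(p(p(p(0))))   [R5 at 1.1.1.1]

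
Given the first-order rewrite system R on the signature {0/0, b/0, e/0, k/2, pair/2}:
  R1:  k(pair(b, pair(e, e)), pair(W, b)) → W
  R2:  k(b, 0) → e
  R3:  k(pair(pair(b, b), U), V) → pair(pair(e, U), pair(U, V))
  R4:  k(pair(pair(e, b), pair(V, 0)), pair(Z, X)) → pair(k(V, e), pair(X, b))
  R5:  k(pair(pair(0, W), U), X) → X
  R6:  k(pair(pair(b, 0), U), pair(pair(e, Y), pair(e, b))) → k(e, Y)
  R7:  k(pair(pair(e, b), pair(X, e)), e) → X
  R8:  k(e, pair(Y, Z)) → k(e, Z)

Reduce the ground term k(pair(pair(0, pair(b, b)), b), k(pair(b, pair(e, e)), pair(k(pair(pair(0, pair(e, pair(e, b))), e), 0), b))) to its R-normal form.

0

1. k(pair(pair(0, pair(b, b)), b), k(pair(b, pair(e, e)), pair(k(pair(pair(0, pair(e, pair(e, b))), e), 0), b)))  →  k(pair(b, pair(e, e)), pair(k(pair(pair(0, pair(e, pair(e, b))), e), 0), b))   [R5 at ε]
2. k(pair(b, pair(e, e)), pair(k(pair(pair(0, pair(e, pair(e, b))), e), 0), b))  →  k(pair(pair(0, pair(e, pair(e, b))), e), 0)   [R1 at ε]
3. k(pair(pair(0, pair(e, pair(e, b))), e), 0)  →  0   [R5 at ε]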